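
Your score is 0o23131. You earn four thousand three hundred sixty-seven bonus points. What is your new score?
Convert 0o23131 (octal) → 2×4096 + 3×512 + 1×64 + 3×8 + 1 = 9817 (decimal)
Convert four thousand three hundred sixty-seven (English words) → 4×1000 + 3×100 + 67 = 4367 (decimal)
Compute 9817 + 4367 = 14184
14184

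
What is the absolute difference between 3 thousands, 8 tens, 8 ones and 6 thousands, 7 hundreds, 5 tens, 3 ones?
Convert 3 thousands, 8 tens, 8 ones (place-value notation) → 3×1000 + 8×10 + 8 = 3088 (decimal)
Convert 6 thousands, 7 hundreds, 5 tens, 3 ones (place-value notation) → 6×1000 + 7×100 + 5×10 + 3 = 6753 (decimal)
Compute |3088 - 6753| = 3665
3665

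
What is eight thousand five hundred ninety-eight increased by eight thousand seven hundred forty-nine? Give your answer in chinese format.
Convert eight thousand five hundred ninety-eight (English words) → 8×1000 + 5×100 + 98 = 8598 (decimal)
Convert eight thousand seven hundred forty-nine (English words) → 8×1000 + 7×100 + 49 = 8749 (decimal)
Compute 8598 + 8749 = 17347
Convert 17347 (decimal) → 17347 = 1×10000 + 7×1000 + 3×100 + 4×10 + 7 → 一万七千三百四十七 (Chinese numeral)
一万七千三百四十七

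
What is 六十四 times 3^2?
Convert 六十四 (Chinese numeral) → 6×10 + 4 = 64 (decimal)
Convert 3^2 (power) → 9 (decimal)
Compute 64 × 9 = 576
576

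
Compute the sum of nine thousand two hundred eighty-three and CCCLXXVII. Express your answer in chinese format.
Convert nine thousand two hundred eighty-three (English words) → 9×1000 + 2×100 + 83 = 9283 (decimal)
Convert CCCLXXVII (Roman numeral) → 100 + 100 + 100 + 50 + 10 + 10 + 5 + 1 + 1 = 377 (decimal)
Compute 9283 + 377 = 9660
Convert 9660 (decimal) → 9660 = 9×1000 + 6×100 + 6×10 → 九千六百六十 (Chinese numeral)
九千六百六十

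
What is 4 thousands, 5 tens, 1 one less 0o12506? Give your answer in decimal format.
Convert 4 thousands, 5 tens, 1 one (place-value notation) → 4×1000 + 5×10 + 1 = 4051 (decimal)
Convert 0o12506 (octal) → 1×4096 + 2×512 + 5×64 + 6 = 5446 (decimal)
Compute 4051 - 5446 = -1395
-1395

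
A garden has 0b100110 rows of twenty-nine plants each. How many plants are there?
Convert twenty-nine (English words) → 29 (decimal)
Convert 0b100110 (binary) → 32 + 4 + 2 = 38 (decimal)
Compute 29 × 38 = 1102
1102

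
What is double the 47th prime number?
The 47th prime number = 211
Compute 211 × 2 = 422
422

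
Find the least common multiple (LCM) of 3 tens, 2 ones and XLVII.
Convert 3 tens, 2 ones (place-value notation) → 3×10 + 2 = 32 (decimal)
Convert XLVII (Roman numeral) → 40 + 5 + 1 + 1 = 47 (decimal)
Compute lcm(32, 47) = 1504
1504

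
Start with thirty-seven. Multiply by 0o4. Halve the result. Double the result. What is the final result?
Convert thirty-seven (English words) → 37 (decimal)
Start: 37
Convert 0o4 (octal) → 4 (decimal)
37 × 4 = 148
148 ÷ 2 = 74
74 × 2 = 148
148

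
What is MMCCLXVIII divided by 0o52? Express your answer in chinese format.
Convert MMCCLXVIII (Roman numeral) → 1000 + 1000 + 100 + 100 + 50 + 10 + 5 + 1 + 1 + 1 = 2268 (decimal)
Convert 0o52 (octal) → 5×8 + 2 = 42 (decimal)
Compute 2268 ÷ 42 = 54
Convert 54 (decimal) → 54 = 5×10 + 4 → 五十四 (Chinese numeral)
五十四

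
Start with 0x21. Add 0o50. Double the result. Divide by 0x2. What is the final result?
Convert 0x21 (hexadecimal) → 2×16 + 1 = 33 (decimal)
Start: 33
Convert 0o50 (octal) → 5×8 = 40 (decimal)
33 + 40 = 73
73 × 2 = 146
Convert 0x2 (hexadecimal) → 2 (decimal)
146 ÷ 2 = 73
73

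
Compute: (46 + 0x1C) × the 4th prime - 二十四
Convert 0x1C (hexadecimal) → 1×16 + 12 = 28 (decimal)
Convert the 4th prime (prime index) → 7 (decimal)
Convert 二十四 (Chinese numeral) → 2×10 + 4 = 24 (decimal)
Expression in decimal: (46 + 28) × 7 - 24
Parentheses first: 46 + 28 = 74
Multiply: 74 × 7 = 518
Subtract: 518 - 24 = 494
494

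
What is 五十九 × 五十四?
Convert 五十九 (Chinese numeral) → 5×10 + 9 = 59 (decimal)
Convert 五十四 (Chinese numeral) → 5×10 + 4 = 54 (decimal)
Compute 59 × 54 = 3186
3186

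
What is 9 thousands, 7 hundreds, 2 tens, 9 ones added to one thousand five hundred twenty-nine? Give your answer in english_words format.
Convert 9 thousands, 7 hundreds, 2 tens, 9 ones (place-value notation) → 9×1000 + 7×100 + 2×10 + 9 = 9729 (decimal)
Convert one thousand five hundred twenty-nine (English words) → 1×1000 + 5×100 + 29 = 1529 (decimal)
Compute 9729 + 1529 = 11258
Convert 11258 (decimal) → 11258 = 11×1000 + 2×100 + 58 → eleven thousand two hundred fifty-eight (English words)
eleven thousand two hundred fifty-eight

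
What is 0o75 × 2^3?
Convert 0o75 (octal) → 7×8 + 5 = 61 (decimal)
Convert 2^3 (power) → 8 (decimal)
Compute 61 × 8 = 488
488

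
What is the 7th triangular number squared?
The 7th triangular number = 7×8/2 = 28
Compute 28² = 28 × 28 = 784
784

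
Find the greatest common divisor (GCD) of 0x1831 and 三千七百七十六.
Convert 0x1831 (hexadecimal) → 1×4096 + 8×256 + 3×16 + 1 = 6193 (decimal)
Convert 三千七百七十六 (Chinese numeral) → 3×1000 + 7×100 + 7×10 + 6 = 3776 (decimal)
Compute gcd(6193, 3776) = 1
1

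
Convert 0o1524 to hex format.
Convert 0o1524 (octal) → 1×512 + 5×64 + 2×8 + 4 = 852 (decimal)
Convert 852 (decimal) → 852 = 3×256 + 5×16 + 4 → 0x354 (hexadecimal)
0x354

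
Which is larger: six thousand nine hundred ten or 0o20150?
Convert six thousand nine hundred ten (English words) → 6×1000 + 9×100 + 10 = 6910 (decimal)
Convert 0o20150 (octal) → 2×4096 + 1×64 + 5×8 = 8296 (decimal)
Compare 6910 vs 8296: larger = 8296
8296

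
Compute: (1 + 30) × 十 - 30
Convert 十 (Chinese numeral) → 1×10 = 10 (decimal)
Expression in decimal: (1 + 30) × 10 - 30
Parentheses first: 1 + 30 = 31
Multiply: 31 × 10 = 310
Subtract: 310 - 30 = 280
280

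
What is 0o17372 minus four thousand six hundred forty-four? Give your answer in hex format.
Convert 0o17372 (octal) → 1×4096 + 7×512 + 3×64 + 7×8 + 2 = 7930 (decimal)
Convert four thousand six hundred forty-four (English words) → 4×1000 + 6×100 + 44 = 4644 (decimal)
Compute 7930 - 4644 = 3286
Convert 3286 (decimal) → 3286 = 12×256 + 13×16 + 6 → 0xCD6 (hexadecimal)
0xCD6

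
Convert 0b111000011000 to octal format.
Convert 0b111000011000 (binary) → 2048 + 1024 + 512 + 16 + 8 = 3608 (decimal)
Convert 3608 (decimal) → 3608 = 7×512 + 3×8 → 0o7030 (octal)
0o7030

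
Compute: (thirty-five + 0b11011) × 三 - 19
Convert thirty-five (English words) → 35 (decimal)
Convert 0b11011 (binary) → 16 + 8 + 2 + 1 = 27 (decimal)
Convert 三 (Chinese numeral) → 3 (decimal)
Expression in decimal: (35 + 27) × 3 - 19
Parentheses first: 35 + 27 = 62
Multiply: 62 × 3 = 186
Subtract: 186 - 19 = 167
167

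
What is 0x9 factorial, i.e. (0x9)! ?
Convert 0x9 (hexadecimal) → 9 (decimal)
Compute 9! = 362880
362880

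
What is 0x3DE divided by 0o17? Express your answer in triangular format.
Convert 0x3DE (hexadecimal) → 3×256 + 13×16 + 14 = 990 (decimal)
Convert 0o17 (octal) → 1×8 + 7 = 15 (decimal)
Compute 990 ÷ 15 = 66
Convert 66 (decimal) → 66 = 11×12/2 → the 11th triangular number (triangular index)
the 11th triangular number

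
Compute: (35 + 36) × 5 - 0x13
Convert 0x13 (hexadecimal) → 1×16 + 3 = 19 (decimal)
Expression in decimal: (35 + 36) × 5 - 19
Parentheses first: 35 + 36 = 71
Multiply: 71 × 5 = 355
Subtract: 355 - 19 = 336
336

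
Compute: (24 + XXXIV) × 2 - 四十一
Convert XXXIV (Roman numeral) → 10 + 10 + 10 + 4 = 34 (decimal)
Convert 四十一 (Chinese numeral) → 4×10 + 1 = 41 (decimal)
Expression in decimal: (24 + 34) × 2 - 41
Parentheses first: 24 + 34 = 58
Multiply: 58 × 2 = 116
Subtract: 116 - 41 = 75
75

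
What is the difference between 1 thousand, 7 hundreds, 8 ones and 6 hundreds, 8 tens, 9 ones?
Convert 1 thousand, 7 hundreds, 8 ones (place-value notation) → 1×1000 + 7×100 + 8 = 1708 (decimal)
Convert 6 hundreds, 8 tens, 9 ones (place-value notation) → 6×100 + 8×10 + 9 = 689 (decimal)
Difference: |1708 - 689| = 1019
1019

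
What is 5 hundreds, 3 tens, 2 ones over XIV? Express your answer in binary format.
Convert 5 hundreds, 3 tens, 2 ones (place-value notation) → 5×100 + 3×10 + 2 = 532 (decimal)
Convert XIV (Roman numeral) → 10 + 4 = 14 (decimal)
Compute 532 ÷ 14 = 38
Convert 38 (decimal) → 38 = 32 + 4 + 2 → 0b100110 (binary)
0b100110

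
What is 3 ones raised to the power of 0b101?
Convert 3 ones (place-value notation) → 3 (decimal)
Convert 0b101 (binary) → 4 + 1 = 5 (decimal)
Compute 3 ^ 5 = 243
243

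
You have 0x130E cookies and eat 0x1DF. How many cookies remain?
Convert 0x130E (hexadecimal) → 1×4096 + 3×256 + 14 = 4878 (decimal)
Convert 0x1DF (hexadecimal) → 1×256 + 13×16 + 15 = 479 (decimal)
Compute 4878 - 479 = 4399
4399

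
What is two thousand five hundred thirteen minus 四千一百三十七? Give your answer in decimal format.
Convert two thousand five hundred thirteen (English words) → 2×1000 + 5×100 + 13 = 2513 (decimal)
Convert 四千一百三十七 (Chinese numeral) → 4×1000 + 1×100 + 3×10 + 7 = 4137 (decimal)
Compute 2513 - 4137 = -1624
-1624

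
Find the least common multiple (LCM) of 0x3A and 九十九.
Convert 0x3A (hexadecimal) → 3×16 + 10 = 58 (decimal)
Convert 九十九 (Chinese numeral) → 9×10 + 9 = 99 (decimal)
Compute lcm(58, 99) = 5742
5742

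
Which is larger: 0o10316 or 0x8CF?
Convert 0o10316 (octal) → 1×4096 + 3×64 + 1×8 + 6 = 4302 (decimal)
Convert 0x8CF (hexadecimal) → 8×256 + 12×16 + 15 = 2255 (decimal)
Compare 4302 vs 2255: larger = 4302
4302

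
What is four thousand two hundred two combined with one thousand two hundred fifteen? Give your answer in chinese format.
Convert four thousand two hundred two (English words) → 4×1000 + 2×100 + 2 = 4202 (decimal)
Convert one thousand two hundred fifteen (English words) → 1×1000 + 2×100 + 15 = 1215 (decimal)
Compute 4202 + 1215 = 5417
Convert 5417 (decimal) → 5417 = 5×1000 + 4×100 + 1×10 + 7 → 五千四百一十七 (Chinese numeral)
五千四百一十七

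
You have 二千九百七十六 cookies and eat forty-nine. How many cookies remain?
Convert 二千九百七十六 (Chinese numeral) → 2×1000 + 9×100 + 7×10 + 6 = 2976 (decimal)
Convert forty-nine (English words) → 49 (decimal)
Compute 2976 - 49 = 2927
2927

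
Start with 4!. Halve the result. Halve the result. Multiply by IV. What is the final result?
Convert 4! (factorial) → 24 (decimal)
Start: 24
24 ÷ 2 = 12
12 ÷ 2 = 6
Convert IV (Roman numeral) → 4 (decimal)
6 × 4 = 24
24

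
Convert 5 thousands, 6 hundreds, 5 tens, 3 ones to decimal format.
Convert 5 thousands, 6 hundreds, 5 tens, 3 ones (place-value notation) → 5×1000 + 6×100 + 5×10 + 3 = 5653 (decimal)
5653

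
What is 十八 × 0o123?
Convert 十八 (Chinese numeral) → 1×10 + 8 = 18 (decimal)
Convert 0o123 (octal) → 1×64 + 2×8 + 3 = 83 (decimal)
Compute 18 × 83 = 1494
1494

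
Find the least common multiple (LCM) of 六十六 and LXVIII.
Convert 六十六 (Chinese numeral) → 6×10 + 6 = 66 (decimal)
Convert LXVIII (Roman numeral) → 50 + 10 + 5 + 1 + 1 + 1 = 68 (decimal)
Compute lcm(66, 68) = 2244
2244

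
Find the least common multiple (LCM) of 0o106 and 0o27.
Convert 0o106 (octal) → 1×64 + 6 = 70 (decimal)
Convert 0o27 (octal) → 2×8 + 7 = 23 (decimal)
Compute lcm(70, 23) = 1610
1610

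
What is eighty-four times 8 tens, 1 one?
Convert eighty-four (English words) → 84 (decimal)
Convert 8 tens, 1 one (place-value notation) → 8×10 + 1 = 81 (decimal)
Compute 84 × 81 = 6804
6804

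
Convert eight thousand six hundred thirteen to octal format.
Convert eight thousand six hundred thirteen (English words) → 8×1000 + 6×100 + 13 = 8613 (decimal)
Convert 8613 (decimal) → 8613 = 2×4096 + 6×64 + 4×8 + 5 → 0o20645 (octal)
0o20645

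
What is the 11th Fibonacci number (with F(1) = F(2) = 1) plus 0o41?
The 11th Fibonacci number (with F(1) = F(2) = 1): 1, 1, 2, 3, 5, 8, 13, 21, 34, 55, 89 → 89
Convert 0o41 (octal) → 4×8 + 1 = 33 (decimal)
Compute 89 + 33 = 122
122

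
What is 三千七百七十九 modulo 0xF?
Convert 三千七百七十九 (Chinese numeral) → 3×1000 + 7×100 + 7×10 + 9 = 3779 (decimal)
Convert 0xF (hexadecimal) → 15 (decimal)
Compute 3779 mod 15 = 14
14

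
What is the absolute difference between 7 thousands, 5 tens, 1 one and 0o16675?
Convert 7 thousands, 5 tens, 1 one (place-value notation) → 7×1000 + 5×10 + 1 = 7051 (decimal)
Convert 0o16675 (octal) → 1×4096 + 6×512 + 6×64 + 7×8 + 5 = 7613 (decimal)
Compute |7051 - 7613| = 562
562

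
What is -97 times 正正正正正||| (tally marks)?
Convert 正正正正正||| (tally marks) → 5 + 5 + 5 + 5 + 5 + 3 = 28 (decimal)
Compute -97 × 28 = -2716
-2716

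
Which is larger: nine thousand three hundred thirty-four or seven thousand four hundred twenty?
Convert nine thousand three hundred thirty-four (English words) → 9×1000 + 3×100 + 34 = 9334 (decimal)
Convert seven thousand four hundred twenty (English words) → 7×1000 + 4×100 + 20 = 7420 (decimal)
Compare 9334 vs 7420: larger = 9334
9334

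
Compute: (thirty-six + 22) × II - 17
Convert thirty-six (English words) → 36 (decimal)
Convert II (Roman numeral) → 1 + 1 = 2 (decimal)
Expression in decimal: (36 + 22) × 2 - 17
Parentheses first: 36 + 22 = 58
Multiply: 58 × 2 = 116
Subtract: 116 - 17 = 99
99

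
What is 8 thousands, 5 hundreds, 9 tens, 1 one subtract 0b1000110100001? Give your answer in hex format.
Convert 8 thousands, 5 hundreds, 9 tens, 1 one (place-value notation) → 8×1000 + 5×100 + 9×10 + 1 = 8591 (decimal)
Convert 0b1000110100001 (binary) → 4096 + 256 + 128 + 32 + 1 = 4513 (decimal)
Compute 8591 - 4513 = 4078
Convert 4078 (decimal) → 4078 = 15×256 + 14×16 + 14 → 0xFEE (hexadecimal)
0xFEE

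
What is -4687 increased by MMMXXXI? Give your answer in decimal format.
Convert MMMXXXI (Roman numeral) → 1000 + 1000 + 1000 + 10 + 10 + 10 + 1 = 3031 (decimal)
Compute -4687 + 3031 = -1656
-1656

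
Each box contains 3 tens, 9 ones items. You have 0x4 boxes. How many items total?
Convert 3 tens, 9 ones (place-value notation) → 3×10 + 9 = 39 (decimal)
Convert 0x4 (hexadecimal) → 4 (decimal)
Compute 39 × 4 = 156
156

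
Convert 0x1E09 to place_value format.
Convert 0x1E09 (hexadecimal) → 1×4096 + 14×256 + 9 = 7689 (decimal)
Convert 7689 (decimal) → 7689 = 7×1000 + 6×100 + 8×10 + 9 → 7 thousands, 6 hundreds, 8 tens, 9 ones (place-value notation)
7 thousands, 6 hundreds, 8 tens, 9 ones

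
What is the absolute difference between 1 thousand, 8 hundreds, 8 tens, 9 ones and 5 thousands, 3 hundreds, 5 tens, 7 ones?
Convert 1 thousand, 8 hundreds, 8 tens, 9 ones (place-value notation) → 1×1000 + 8×100 + 8×10 + 9 = 1889 (decimal)
Convert 5 thousands, 3 hundreds, 5 tens, 7 ones (place-value notation) → 5×1000 + 3×100 + 5×10 + 7 = 5357 (decimal)
Compute |1889 - 5357| = 3468
3468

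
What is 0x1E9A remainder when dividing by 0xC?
Convert 0x1E9A (hexadecimal) → 1×4096 + 14×256 + 9×16 + 10 = 7834 (decimal)
Convert 0xC (hexadecimal) → 12 (decimal)
Compute 7834 mod 12 = 10
10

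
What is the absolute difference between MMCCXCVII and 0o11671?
Convert MMCCXCVII (Roman numeral) → 1000 + 1000 + 100 + 100 + 90 + 5 + 1 + 1 = 2297 (decimal)
Convert 0o11671 (octal) → 1×4096 + 1×512 + 6×64 + 7×8 + 1 = 5049 (decimal)
Compute |2297 - 5049| = 2752
2752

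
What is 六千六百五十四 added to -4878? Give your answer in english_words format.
Convert 六千六百五十四 (Chinese numeral) → 6×1000 + 6×100 + 5×10 + 4 = 6654 (decimal)
Compute 6654 + -4878 = 1776
Convert 1776 (decimal) → 1776 = 1×1000 + 7×100 + 76 → one thousand seven hundred seventy-six (English words)
one thousand seven hundred seventy-six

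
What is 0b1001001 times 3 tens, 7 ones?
Convert 0b1001001 (binary) → 64 + 8 + 1 = 73 (decimal)
Convert 3 tens, 7 ones (place-value notation) → 3×10 + 7 = 37 (decimal)
Compute 73 × 37 = 2701
2701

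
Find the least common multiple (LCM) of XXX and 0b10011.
Convert XXX (Roman numeral) → 10 + 10 + 10 = 30 (decimal)
Convert 0b10011 (binary) → 16 + 2 + 1 = 19 (decimal)
Compute lcm(30, 19) = 570
570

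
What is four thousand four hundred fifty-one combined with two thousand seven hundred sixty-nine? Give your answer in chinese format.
Convert four thousand four hundred fifty-one (English words) → 4×1000 + 4×100 + 51 = 4451 (decimal)
Convert two thousand seven hundred sixty-nine (English words) → 2×1000 + 7×100 + 69 = 2769 (decimal)
Compute 4451 + 2769 = 7220
Convert 7220 (decimal) → 7220 = 7×1000 + 2×100 + 2×10 → 七千二百二十 (Chinese numeral)
七千二百二十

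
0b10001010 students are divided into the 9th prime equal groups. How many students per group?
Convert 0b10001010 (binary) → 128 + 8 + 2 = 138 (decimal)
Convert the 9th prime (prime index) → 23 (decimal)
Compute 138 ÷ 23 = 6
6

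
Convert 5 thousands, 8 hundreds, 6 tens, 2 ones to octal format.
Convert 5 thousands, 8 hundreds, 6 tens, 2 ones (place-value notation) → 5×1000 + 8×100 + 6×10 + 2 = 5862 (decimal)
Convert 5862 (decimal) → 5862 = 1×4096 + 3×512 + 3×64 + 4×8 + 6 → 0o13346 (octal)
0o13346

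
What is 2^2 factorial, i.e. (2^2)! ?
Convert 2^2 (power) → 4 (decimal)
Compute 4! = 24
24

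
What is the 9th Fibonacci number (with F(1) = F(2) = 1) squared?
The 9th Fibonacci number (with F(1) = F(2) = 1): 1, 1, 2, 3, 5, 8, 13, 21, 34 → 34
Compute 34² = 34 × 34 = 1156
1156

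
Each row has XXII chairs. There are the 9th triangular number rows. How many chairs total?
Convert XXII (Roman numeral) → 10 + 10 + 1 + 1 = 22 (decimal)
Convert the 9th triangular number (triangular index) → 9×10/2 = 45 (decimal)
Compute 22 × 45 = 990
990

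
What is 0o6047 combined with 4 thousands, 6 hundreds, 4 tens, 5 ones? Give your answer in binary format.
Convert 0o6047 (octal) → 6×512 + 4×8 + 7 = 3111 (decimal)
Convert 4 thousands, 6 hundreds, 4 tens, 5 ones (place-value notation) → 4×1000 + 6×100 + 4×10 + 5 = 4645 (decimal)
Compute 3111 + 4645 = 7756
Convert 7756 (decimal) → 7756 = 4096 + 2048 + 1024 + 512 + 64 + 8 + 4 → 0b1111001001100 (binary)
0b1111001001100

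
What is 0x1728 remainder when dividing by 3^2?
Convert 0x1728 (hexadecimal) → 1×4096 + 7×256 + 2×16 + 8 = 5928 (decimal)
Convert 3^2 (power) → 9 (decimal)
Compute 5928 mod 9 = 6
6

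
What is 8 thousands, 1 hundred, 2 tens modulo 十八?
Convert 8 thousands, 1 hundred, 2 tens (place-value notation) → 8×1000 + 1×100 + 2×10 = 8120 (decimal)
Convert 十八 (Chinese numeral) → 1×10 + 8 = 18 (decimal)
Compute 8120 mod 18 = 2
2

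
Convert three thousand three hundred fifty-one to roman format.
Convert three thousand three hundred fifty-one (English words) → 3×1000 + 3×100 + 51 = 3351 (decimal)
Convert 3351 (decimal) → 3351 = 1000 + 1000 + 1000 + 100 + 100 + 100 + 50 + 1 → MMMCCCLI (Roman numeral)
MMMCCCLI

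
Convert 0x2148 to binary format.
Convert 0x2148 (hexadecimal) → 2×4096 + 1×256 + 4×16 + 8 = 8520 (decimal)
Convert 8520 (decimal) → 8520 = 8192 + 256 + 64 + 8 → 0b10000101001000 (binary)
0b10000101001000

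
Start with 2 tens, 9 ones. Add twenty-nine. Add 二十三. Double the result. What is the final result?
Convert 2 tens, 9 ones (place-value notation) → 2×10 + 9 = 29 (decimal)
Start: 29
Convert twenty-nine (English words) → 29 (decimal)
29 + 29 = 58
Convert 二十三 (Chinese numeral) → 2×10 + 3 = 23 (decimal)
58 + 23 = 81
81 × 2 = 162
162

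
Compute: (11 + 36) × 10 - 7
Parentheses first: 11 + 36 = 47
Multiply: 47 × 10 = 470
Subtract: 470 - 7 = 463
463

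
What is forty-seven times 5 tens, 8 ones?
Convert forty-seven (English words) → 47 (decimal)
Convert 5 tens, 8 ones (place-value notation) → 5×10 + 8 = 58 (decimal)
Compute 47 × 58 = 2726
2726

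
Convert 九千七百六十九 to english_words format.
Convert 九千七百六十九 (Chinese numeral) → 9×1000 + 7×100 + 6×10 + 9 = 9769 (decimal)
Convert 9769 (decimal) → 9769 = 9×1000 + 7×100 + 69 → nine thousand seven hundred sixty-nine (English words)
nine thousand seven hundred sixty-nine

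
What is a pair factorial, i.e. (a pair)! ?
Convert a pair (colloquial) → 2 (decimal)
Compute 2! = 2
2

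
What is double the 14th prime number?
The 14th prime number = 43
Compute 43 × 2 = 86
86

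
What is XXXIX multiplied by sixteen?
Convert XXXIX (Roman numeral) → 10 + 10 + 10 + 9 = 39 (decimal)
Convert sixteen (English words) → 16 (decimal)
Compute 39 × 16 = 624
624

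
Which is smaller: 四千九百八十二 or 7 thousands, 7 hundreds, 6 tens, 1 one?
Convert 四千九百八十二 (Chinese numeral) → 4×1000 + 9×100 + 8×10 + 2 = 4982 (decimal)
Convert 7 thousands, 7 hundreds, 6 tens, 1 one (place-value notation) → 7×1000 + 7×100 + 6×10 + 1 = 7761 (decimal)
Compare 4982 vs 7761: smaller = 4982
4982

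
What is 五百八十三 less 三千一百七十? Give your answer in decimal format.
Convert 五百八十三 (Chinese numeral) → 5×100 + 8×10 + 3 = 583 (decimal)
Convert 三千一百七十 (Chinese numeral) → 3×1000 + 1×100 + 7×10 = 3170 (decimal)
Compute 583 - 3170 = -2587
-2587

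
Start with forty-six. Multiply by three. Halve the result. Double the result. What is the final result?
Convert forty-six (English words) → 46 (decimal)
Start: 46
Convert three (English words) → 3 (decimal)
46 × 3 = 138
138 ÷ 2 = 69
69 × 2 = 138
138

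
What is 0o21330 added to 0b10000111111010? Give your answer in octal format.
Convert 0o21330 (octal) → 2×4096 + 1×512 + 3×64 + 3×8 = 8920 (decimal)
Convert 0b10000111111010 (binary) → 8192 + 256 + 128 + 64 + 32 + 16 + 8 + 2 = 8698 (decimal)
Compute 8920 + 8698 = 17618
Convert 17618 (decimal) → 17618 = 4×4096 + 2×512 + 3×64 + 2×8 + 2 → 0o42322 (octal)
0o42322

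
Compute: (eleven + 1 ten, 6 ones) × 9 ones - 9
Convert eleven (English words) → 11 (decimal)
Convert 1 ten, 6 ones (place-value notation) → 1×10 + 6 = 16 (decimal)
Convert 9 ones (place-value notation) → 9 (decimal)
Expression in decimal: (11 + 16) × 9 - 9
Parentheses first: 11 + 16 = 27
Multiply: 27 × 9 = 243
Subtract: 243 - 9 = 234
234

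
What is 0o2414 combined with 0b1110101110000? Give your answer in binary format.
Convert 0o2414 (octal) → 2×512 + 4×64 + 1×8 + 4 = 1292 (decimal)
Convert 0b1110101110000 (binary) → 4096 + 2048 + 1024 + 256 + 64 + 32 + 16 = 7536 (decimal)
Compute 1292 + 7536 = 8828
Convert 8828 (decimal) → 8828 = 8192 + 512 + 64 + 32 + 16 + 8 + 4 → 0b10001001111100 (binary)
0b10001001111100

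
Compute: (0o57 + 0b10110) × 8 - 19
Convert 0o57 (octal) → 5×8 + 7 = 47 (decimal)
Convert 0b10110 (binary) → 16 + 4 + 2 = 22 (decimal)
Expression in decimal: (47 + 22) × 8 - 19
Parentheses first: 47 + 22 = 69
Multiply: 69 × 8 = 552
Subtract: 552 - 19 = 533
533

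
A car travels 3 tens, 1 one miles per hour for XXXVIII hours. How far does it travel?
Convert 3 tens, 1 one (place-value notation) → 3×10 + 1 = 31 (decimal)
Convert XXXVIII (Roman numeral) → 10 + 10 + 10 + 5 + 1 + 1 + 1 = 38 (decimal)
Compute 31 × 38 = 1178
1178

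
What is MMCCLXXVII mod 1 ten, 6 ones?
Convert MMCCLXXVII (Roman numeral) → 1000 + 1000 + 100 + 100 + 50 + 10 + 10 + 5 + 1 + 1 = 2277 (decimal)
Convert 1 ten, 6 ones (place-value notation) → 1×10 + 6 = 16 (decimal)
Compute 2277 mod 16 = 5
5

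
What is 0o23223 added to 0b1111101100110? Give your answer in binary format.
Convert 0o23223 (octal) → 2×4096 + 3×512 + 2×64 + 2×8 + 3 = 9875 (decimal)
Convert 0b1111101100110 (binary) → 4096 + 2048 + 1024 + 512 + 256 + 64 + 32 + 4 + 2 = 8038 (decimal)
Compute 9875 + 8038 = 17913
Convert 17913 (decimal) → 17913 = 16384 + 1024 + 256 + 128 + 64 + 32 + 16 + 8 + 1 → 0b100010111111001 (binary)
0b100010111111001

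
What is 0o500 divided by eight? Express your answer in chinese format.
Convert 0o500 (octal) → 5×64 = 320 (decimal)
Convert eight (English words) → 8 (decimal)
Compute 320 ÷ 8 = 40
Convert 40 (decimal) → 40 = 4×10 → 四十 (Chinese numeral)
四十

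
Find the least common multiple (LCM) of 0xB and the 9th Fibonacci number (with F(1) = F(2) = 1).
Convert 0xB (hexadecimal) → 11 (decimal)
Convert the 9th Fibonacci number (with F(1) = F(2) = 1) (Fibonacci index) → 1, 1, 2, 3, 5, 8, 13, 21, 34 → 34 (decimal)
Compute lcm(11, 34) = 374
374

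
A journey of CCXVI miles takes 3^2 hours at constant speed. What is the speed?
Convert CCXVI (Roman numeral) → 100 + 100 + 10 + 5 + 1 = 216 (decimal)
Convert 3^2 (power) → 9 (decimal)
Compute 216 ÷ 9 = 24
24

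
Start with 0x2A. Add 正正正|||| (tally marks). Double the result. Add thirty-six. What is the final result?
Convert 0x2A (hexadecimal) → 2×16 + 10 = 42 (decimal)
Start: 42
Convert 正正正|||| (tally marks) → 5 + 5 + 5 + 4 = 19 (decimal)
42 + 19 = 61
61 × 2 = 122
Convert thirty-six (English words) → 36 (decimal)
122 + 36 = 158
158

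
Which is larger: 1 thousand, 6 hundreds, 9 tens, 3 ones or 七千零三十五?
Convert 1 thousand, 6 hundreds, 9 tens, 3 ones (place-value notation) → 1×1000 + 6×100 + 9×10 + 3 = 1693 (decimal)
Convert 七千零三十五 (Chinese numeral) → 7×1000 + 3×10 + 5 = 7035 (decimal)
Compare 1693 vs 7035: larger = 7035
7035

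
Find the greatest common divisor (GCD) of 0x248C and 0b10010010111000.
Convert 0x248C (hexadecimal) → 2×4096 + 4×256 + 8×16 + 12 = 9356 (decimal)
Convert 0b10010010111000 (binary) → 8192 + 1024 + 128 + 32 + 16 + 8 = 9400 (decimal)
Compute gcd(9356, 9400) = 4
4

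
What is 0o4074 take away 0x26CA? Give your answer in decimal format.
Convert 0o4074 (octal) → 4×512 + 7×8 + 4 = 2108 (decimal)
Convert 0x26CA (hexadecimal) → 2×4096 + 6×256 + 12×16 + 10 = 9930 (decimal)
Compute 2108 - 9930 = -7822
-7822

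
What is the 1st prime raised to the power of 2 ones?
Convert the 1st prime (prime index) → 2 (decimal)
Convert 2 ones (place-value notation) → 2 (decimal)
Compute 2 ^ 2 = 4
4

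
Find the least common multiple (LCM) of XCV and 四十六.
Convert XCV (Roman numeral) → 90 + 5 = 95 (decimal)
Convert 四十六 (Chinese numeral) → 4×10 + 6 = 46 (decimal)
Compute lcm(95, 46) = 4370
4370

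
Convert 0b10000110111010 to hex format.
Convert 0b10000110111010 (binary) → 8192 + 256 + 128 + 32 + 16 + 8 + 2 = 8634 (decimal)
Convert 8634 (decimal) → 8634 = 2×4096 + 1×256 + 11×16 + 10 → 0x21BA (hexadecimal)
0x21BA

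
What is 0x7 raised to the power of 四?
Convert 0x7 (hexadecimal) → 7 (decimal)
Convert 四 (Chinese numeral) → 4 (decimal)
Compute 7 ^ 4 = 2401
2401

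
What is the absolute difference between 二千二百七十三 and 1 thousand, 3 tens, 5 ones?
Convert 二千二百七十三 (Chinese numeral) → 2×1000 + 2×100 + 7×10 + 3 = 2273 (decimal)
Convert 1 thousand, 3 tens, 5 ones (place-value notation) → 1×1000 + 3×10 + 5 = 1035 (decimal)
Compute |2273 - 1035| = 1238
1238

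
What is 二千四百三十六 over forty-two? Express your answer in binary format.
Convert 二千四百三十六 (Chinese numeral) → 2×1000 + 4×100 + 3×10 + 6 = 2436 (decimal)
Convert forty-two (English words) → 42 (decimal)
Compute 2436 ÷ 42 = 58
Convert 58 (decimal) → 58 = 32 + 16 + 8 + 2 → 0b111010 (binary)
0b111010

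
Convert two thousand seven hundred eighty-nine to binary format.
Convert two thousand seven hundred eighty-nine (English words) → 2×1000 + 7×100 + 89 = 2789 (decimal)
Convert 2789 (decimal) → 2789 = 2048 + 512 + 128 + 64 + 32 + 4 + 1 → 0b101011100101 (binary)
0b101011100101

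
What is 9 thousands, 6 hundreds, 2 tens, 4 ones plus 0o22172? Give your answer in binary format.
Convert 9 thousands, 6 hundreds, 2 tens, 4 ones (place-value notation) → 9×1000 + 6×100 + 2×10 + 4 = 9624 (decimal)
Convert 0o22172 (octal) → 2×4096 + 2×512 + 1×64 + 7×8 + 2 = 9338 (decimal)
Compute 9624 + 9338 = 18962
Convert 18962 (decimal) → 18962 = 16384 + 2048 + 512 + 16 + 2 → 0b100101000010010 (binary)
0b100101000010010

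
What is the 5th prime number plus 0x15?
The 5th prime number = 11
Convert 0x15 (hexadecimal) → 1×16 + 5 = 21 (decimal)
Compute 11 + 21 = 32
32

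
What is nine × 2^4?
Convert nine (English words) → 9 (decimal)
Convert 2^4 (power) → 16 (decimal)
Compute 9 × 16 = 144
144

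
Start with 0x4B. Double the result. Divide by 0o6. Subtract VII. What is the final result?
Convert 0x4B (hexadecimal) → 4×16 + 11 = 75 (decimal)
Start: 75
75 × 2 = 150
Convert 0o6 (octal) → 6 (decimal)
150 ÷ 6 = 25
Convert VII (Roman numeral) → 5 + 1 + 1 = 7 (decimal)
25 - 7 = 18
18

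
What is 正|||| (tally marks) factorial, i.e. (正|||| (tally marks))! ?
Convert 正|||| (tally marks) → 5 + 4 = 9 (decimal)
Compute 9! = 362880
362880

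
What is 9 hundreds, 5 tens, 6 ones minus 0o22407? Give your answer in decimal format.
Convert 9 hundreds, 5 tens, 6 ones (place-value notation) → 9×100 + 5×10 + 6 = 956 (decimal)
Convert 0o22407 (octal) → 2×4096 + 2×512 + 4×64 + 7 = 9479 (decimal)
Compute 956 - 9479 = -8523
-8523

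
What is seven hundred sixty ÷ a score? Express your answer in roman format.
Convert seven hundred sixty (English words) → 7×100 + 60 = 760 (decimal)
Convert a score (colloquial) → 20 (decimal)
Compute 760 ÷ 20 = 38
Convert 38 (decimal) → 38 = 10 + 10 + 10 + 5 + 1 + 1 + 1 → XXXVIII (Roman numeral)
XXXVIII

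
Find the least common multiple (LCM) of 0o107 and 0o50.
Convert 0o107 (octal) → 1×64 + 7 = 71 (decimal)
Convert 0o50 (octal) → 5×8 = 40 (decimal)
Compute lcm(71, 40) = 2840
2840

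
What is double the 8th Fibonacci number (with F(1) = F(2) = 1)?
The 8th Fibonacci number (with F(1) = F(2) = 1): 1, 1, 2, 3, 5, 8, 13, 21 → 21
Compute 21 × 2 = 42
42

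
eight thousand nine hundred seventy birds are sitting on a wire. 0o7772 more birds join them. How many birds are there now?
Convert eight thousand nine hundred seventy (English words) → 8×1000 + 9×100 + 70 = 8970 (decimal)
Convert 0o7772 (octal) → 7×512 + 7×64 + 7×8 + 2 = 4090 (decimal)
Compute 8970 + 4090 = 13060
13060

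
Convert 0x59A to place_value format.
Convert 0x59A (hexadecimal) → 5×256 + 9×16 + 10 = 1434 (decimal)
Convert 1434 (decimal) → 1434 = 1×1000 + 4×100 + 3×10 + 4 → 1 thousand, 4 hundreds, 3 tens, 4 ones (place-value notation)
1 thousand, 4 hundreds, 3 tens, 4 ones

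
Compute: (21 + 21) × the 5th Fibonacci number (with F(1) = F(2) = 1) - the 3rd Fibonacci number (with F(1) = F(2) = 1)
Convert the 5th Fibonacci number (with F(1) = F(2) = 1) (Fibonacci index) → 1, 1, 2, 3, 5 → 5 (decimal)
Convert the 3rd Fibonacci number (with F(1) = F(2) = 1) (Fibonacci index) → 1, 1, 2 → 2 (decimal)
Expression in decimal: (21 + 21) × 5 - 2
Parentheses first: 21 + 21 = 42
Multiply: 42 × 5 = 210
Subtract: 210 - 2 = 208
208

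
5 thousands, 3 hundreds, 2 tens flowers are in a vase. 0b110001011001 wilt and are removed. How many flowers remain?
Convert 5 thousands, 3 hundreds, 2 tens (place-value notation) → 5×1000 + 3×100 + 2×10 = 5320 (decimal)
Convert 0b110001011001 (binary) → 2048 + 1024 + 64 + 16 + 8 + 1 = 3161 (decimal)
Compute 5320 - 3161 = 2159
2159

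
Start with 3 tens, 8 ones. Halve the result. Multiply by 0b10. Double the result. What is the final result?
Convert 3 tens, 8 ones (place-value notation) → 3×10 + 8 = 38 (decimal)
Start: 38
38 ÷ 2 = 19
Convert 0b10 (binary) → 2 (decimal)
19 × 2 = 38
38 × 2 = 76
76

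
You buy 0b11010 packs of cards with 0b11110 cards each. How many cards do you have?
Convert 0b11110 (binary) → 16 + 8 + 4 + 2 = 30 (decimal)
Convert 0b11010 (binary) → 16 + 8 + 2 = 26 (decimal)
Compute 30 × 26 = 780
780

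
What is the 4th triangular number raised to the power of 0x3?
Convert the 4th triangular number (triangular index) → 4×5/2 = 10 (decimal)
Convert 0x3 (hexadecimal) → 3 (decimal)
Compute 10 ^ 3 = 1000
1000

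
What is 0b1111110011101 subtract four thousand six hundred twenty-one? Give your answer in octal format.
Convert 0b1111110011101 (binary) → 4096 + 2048 + 1024 + 512 + 256 + 128 + 16 + 8 + 4 + 1 = 8093 (decimal)
Convert four thousand six hundred twenty-one (English words) → 4×1000 + 6×100 + 21 = 4621 (decimal)
Compute 8093 - 4621 = 3472
Convert 3472 (decimal) → 3472 = 6×512 + 6×64 + 2×8 → 0o6620 (octal)
0o6620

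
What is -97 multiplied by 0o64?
Convert 0o64 (octal) → 6×8 + 4 = 52 (decimal)
Compute -97 × 52 = -5044
-5044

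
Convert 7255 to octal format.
Convert 7255 (decimal) → 7255 = 1×4096 + 6×512 + 1×64 + 2×8 + 7 → 0o16127 (octal)
0o16127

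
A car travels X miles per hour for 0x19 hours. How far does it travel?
Convert X (Roman numeral) → 10 (decimal)
Convert 0x19 (hexadecimal) → 1×16 + 9 = 25 (decimal)
Compute 10 × 25 = 250
250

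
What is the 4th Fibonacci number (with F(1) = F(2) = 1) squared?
The 4th Fibonacci number (with F(1) = F(2) = 1): 1, 1, 2, 3 → 3
Compute 3² = 3 × 3 = 9
9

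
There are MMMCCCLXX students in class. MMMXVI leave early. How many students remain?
Convert MMMCCCLXX (Roman numeral) → 1000 + 1000 + 1000 + 100 + 100 + 100 + 50 + 10 + 10 = 3370 (decimal)
Convert MMMXVI (Roman numeral) → 1000 + 1000 + 1000 + 10 + 5 + 1 = 3016 (decimal)
Compute 3370 - 3016 = 354
354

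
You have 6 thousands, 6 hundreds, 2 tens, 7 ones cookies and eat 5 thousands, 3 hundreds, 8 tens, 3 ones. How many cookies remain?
Convert 6 thousands, 6 hundreds, 2 tens, 7 ones (place-value notation) → 6×1000 + 6×100 + 2×10 + 7 = 6627 (decimal)
Convert 5 thousands, 3 hundreds, 8 tens, 3 ones (place-value notation) → 5×1000 + 3×100 + 8×10 + 3 = 5383 (decimal)
Compute 6627 - 5383 = 1244
1244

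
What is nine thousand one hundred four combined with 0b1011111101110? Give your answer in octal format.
Convert nine thousand one hundred four (English words) → 9×1000 + 1×100 + 4 = 9104 (decimal)
Convert 0b1011111101110 (binary) → 4096 + 1024 + 512 + 256 + 128 + 64 + 32 + 8 + 4 + 2 = 6126 (decimal)
Compute 9104 + 6126 = 15230
Convert 15230 (decimal) → 15230 = 3×4096 + 5×512 + 5×64 + 7×8 + 6 → 0o35576 (octal)
0o35576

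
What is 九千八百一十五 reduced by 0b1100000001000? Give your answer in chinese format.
Convert 九千八百一十五 (Chinese numeral) → 9×1000 + 8×100 + 1×10 + 5 = 9815 (decimal)
Convert 0b1100000001000 (binary) → 4096 + 2048 + 8 = 6152 (decimal)
Compute 9815 - 6152 = 3663
Convert 3663 (decimal) → 3663 = 3×1000 + 6×100 + 6×10 + 3 → 三千六百六十三 (Chinese numeral)
三千六百六十三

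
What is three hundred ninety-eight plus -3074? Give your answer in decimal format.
Convert three hundred ninety-eight (English words) → 3×100 + 98 = 398 (decimal)
Compute 398 + -3074 = -2676
-2676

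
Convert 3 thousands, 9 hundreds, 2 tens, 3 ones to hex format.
Convert 3 thousands, 9 hundreds, 2 tens, 3 ones (place-value notation) → 3×1000 + 9×100 + 2×10 + 3 = 3923 (decimal)
Convert 3923 (decimal) → 3923 = 15×256 + 5×16 + 3 → 0xF53 (hexadecimal)
0xF53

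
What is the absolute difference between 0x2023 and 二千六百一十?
Convert 0x2023 (hexadecimal) → 2×4096 + 2×16 + 3 = 8227 (decimal)
Convert 二千六百一十 (Chinese numeral) → 2×1000 + 6×100 + 1×10 = 2610 (decimal)
Compute |8227 - 2610| = 5617
5617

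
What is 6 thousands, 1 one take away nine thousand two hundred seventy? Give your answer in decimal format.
Convert 6 thousands, 1 one (place-value notation) → 6×1000 + 1 = 6001 (decimal)
Convert nine thousand two hundred seventy (English words) → 9×1000 + 2×100 + 70 = 9270 (decimal)
Compute 6001 - 9270 = -3269
-3269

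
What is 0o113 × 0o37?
Convert 0o113 (octal) → 1×64 + 1×8 + 3 = 75 (decimal)
Convert 0o37 (octal) → 3×8 + 7 = 31 (decimal)
Compute 75 × 31 = 2325
2325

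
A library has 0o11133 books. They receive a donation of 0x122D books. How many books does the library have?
Convert 0o11133 (octal) → 1×4096 + 1×512 + 1×64 + 3×8 + 3 = 4699 (decimal)
Convert 0x122D (hexadecimal) → 1×4096 + 2×256 + 2×16 + 13 = 4653 (decimal)
Compute 4699 + 4653 = 9352
9352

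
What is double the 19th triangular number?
The 19th triangular number = 19×20/2 = 190
Compute 190 × 2 = 380
380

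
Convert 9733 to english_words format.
Convert 9733 (decimal) → 9733 = 9×1000 + 7×100 + 33 → nine thousand seven hundred thirty-three (English words)
nine thousand seven hundred thirty-three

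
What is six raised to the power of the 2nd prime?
Convert six (English words) → 6 (decimal)
Convert the 2nd prime (prime index) → 3 (decimal)
Compute 6 ^ 3 = 216
216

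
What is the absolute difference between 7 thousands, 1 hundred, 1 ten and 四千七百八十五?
Convert 7 thousands, 1 hundred, 1 ten (place-value notation) → 7×1000 + 1×100 + 1×10 = 7110 (decimal)
Convert 四千七百八十五 (Chinese numeral) → 4×1000 + 7×100 + 8×10 + 5 = 4785 (decimal)
Compute |7110 - 4785| = 2325
2325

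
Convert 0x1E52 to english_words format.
Convert 0x1E52 (hexadecimal) → 1×4096 + 14×256 + 5×16 + 2 = 7762 (decimal)
Convert 7762 (decimal) → 7762 = 7×1000 + 7×100 + 62 → seven thousand seven hundred sixty-two (English words)
seven thousand seven hundred sixty-two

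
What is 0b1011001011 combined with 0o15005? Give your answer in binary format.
Convert 0b1011001011 (binary) → 512 + 128 + 64 + 8 + 2 + 1 = 715 (decimal)
Convert 0o15005 (octal) → 1×4096 + 5×512 + 5 = 6661 (decimal)
Compute 715 + 6661 = 7376
Convert 7376 (decimal) → 7376 = 4096 + 2048 + 1024 + 128 + 64 + 16 → 0b1110011010000 (binary)
0b1110011010000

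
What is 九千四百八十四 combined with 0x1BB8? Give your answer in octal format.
Convert 九千四百八十四 (Chinese numeral) → 9×1000 + 4×100 + 8×10 + 4 = 9484 (decimal)
Convert 0x1BB8 (hexadecimal) → 1×4096 + 11×256 + 11×16 + 8 = 7096 (decimal)
Compute 9484 + 7096 = 16580
Convert 16580 (decimal) → 16580 = 4×4096 + 3×64 + 4 → 0o40304 (octal)
0o40304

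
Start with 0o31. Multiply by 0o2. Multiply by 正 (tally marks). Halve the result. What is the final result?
Convert 0o31 (octal) → 3×8 + 1 = 25 (decimal)
Start: 25
Convert 0o2 (octal) → 2 (decimal)
25 × 2 = 50
Convert 正 (tally marks) → 5 (decimal)
50 × 5 = 250
250 ÷ 2 = 125
125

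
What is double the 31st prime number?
The 31st prime number = 127
Compute 127 × 2 = 254
254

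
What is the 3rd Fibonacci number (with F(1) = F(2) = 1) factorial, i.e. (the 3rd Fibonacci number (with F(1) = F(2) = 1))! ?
Convert the 3rd Fibonacci number (with F(1) = F(2) = 1) (Fibonacci index) → 1, 1, 2 → 2 (decimal)
Compute 2! = 2
2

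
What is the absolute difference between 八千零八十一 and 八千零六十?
Convert 八千零八十一 (Chinese numeral) → 8×1000 + 8×10 + 1 = 8081 (decimal)
Convert 八千零六十 (Chinese numeral) → 8×1000 + 6×10 = 8060 (decimal)
Compute |8081 - 8060| = 21
21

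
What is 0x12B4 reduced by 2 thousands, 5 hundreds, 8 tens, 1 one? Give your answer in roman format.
Convert 0x12B4 (hexadecimal) → 1×4096 + 2×256 + 11×16 + 4 = 4788 (decimal)
Convert 2 thousands, 5 hundreds, 8 tens, 1 one (place-value notation) → 2×1000 + 5×100 + 8×10 + 1 = 2581 (decimal)
Compute 4788 - 2581 = 2207
Convert 2207 (decimal) → 2207 = 1000 + 1000 + 100 + 100 + 5 + 1 + 1 → MMCCVII (Roman numeral)
MMCCVII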